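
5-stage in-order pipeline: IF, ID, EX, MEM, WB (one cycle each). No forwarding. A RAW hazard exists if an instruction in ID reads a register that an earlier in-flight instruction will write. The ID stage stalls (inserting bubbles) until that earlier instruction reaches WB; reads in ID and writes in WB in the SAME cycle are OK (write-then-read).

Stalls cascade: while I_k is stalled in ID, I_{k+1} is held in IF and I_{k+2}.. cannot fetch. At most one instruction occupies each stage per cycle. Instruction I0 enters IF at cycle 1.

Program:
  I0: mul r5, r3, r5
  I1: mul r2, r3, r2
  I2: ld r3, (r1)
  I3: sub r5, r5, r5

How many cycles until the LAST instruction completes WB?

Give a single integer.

Answer: 8

Derivation:
I0 mul r5 <- r3,r5: IF@1 ID@2 stall=0 (-) EX@3 MEM@4 WB@5
I1 mul r2 <- r3,r2: IF@2 ID@3 stall=0 (-) EX@4 MEM@5 WB@6
I2 ld r3 <- r1: IF@3 ID@4 stall=0 (-) EX@5 MEM@6 WB@7
I3 sub r5 <- r5,r5: IF@4 ID@5 stall=0 (-) EX@6 MEM@7 WB@8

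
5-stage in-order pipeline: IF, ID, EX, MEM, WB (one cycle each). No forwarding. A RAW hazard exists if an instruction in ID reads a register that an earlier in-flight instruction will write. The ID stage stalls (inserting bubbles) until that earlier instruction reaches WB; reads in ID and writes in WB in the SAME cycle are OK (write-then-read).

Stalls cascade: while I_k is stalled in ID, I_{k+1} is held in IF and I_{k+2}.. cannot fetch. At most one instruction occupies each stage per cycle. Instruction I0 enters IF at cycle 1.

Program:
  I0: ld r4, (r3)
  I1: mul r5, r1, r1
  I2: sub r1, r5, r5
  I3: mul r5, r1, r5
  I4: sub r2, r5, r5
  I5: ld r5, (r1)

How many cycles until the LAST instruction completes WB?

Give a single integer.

I0 ld r4 <- r3: IF@1 ID@2 stall=0 (-) EX@3 MEM@4 WB@5
I1 mul r5 <- r1,r1: IF@2 ID@3 stall=0 (-) EX@4 MEM@5 WB@6
I2 sub r1 <- r5,r5: IF@3 ID@4 stall=2 (RAW on I1.r5 (WB@6)) EX@7 MEM@8 WB@9
I3 mul r5 <- r1,r5: IF@4 ID@7 stall=2 (RAW on I2.r1 (WB@9)) EX@10 MEM@11 WB@12
I4 sub r2 <- r5,r5: IF@7 ID@10 stall=2 (RAW on I3.r5 (WB@12)) EX@13 MEM@14 WB@15
I5 ld r5 <- r1: IF@10 ID@13 stall=0 (-) EX@14 MEM@15 WB@16

Answer: 16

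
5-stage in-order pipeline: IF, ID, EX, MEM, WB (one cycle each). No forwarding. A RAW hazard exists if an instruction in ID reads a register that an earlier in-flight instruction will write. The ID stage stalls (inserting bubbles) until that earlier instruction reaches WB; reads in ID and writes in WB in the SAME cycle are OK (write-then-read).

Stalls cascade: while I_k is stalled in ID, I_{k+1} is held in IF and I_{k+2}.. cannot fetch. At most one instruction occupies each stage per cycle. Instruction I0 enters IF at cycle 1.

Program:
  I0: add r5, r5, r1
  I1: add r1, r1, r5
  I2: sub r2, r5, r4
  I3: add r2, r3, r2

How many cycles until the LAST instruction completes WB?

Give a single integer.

I0 add r5 <- r5,r1: IF@1 ID@2 stall=0 (-) EX@3 MEM@4 WB@5
I1 add r1 <- r1,r5: IF@2 ID@3 stall=2 (RAW on I0.r5 (WB@5)) EX@6 MEM@7 WB@8
I2 sub r2 <- r5,r4: IF@3 ID@6 stall=0 (-) EX@7 MEM@8 WB@9
I3 add r2 <- r3,r2: IF@6 ID@7 stall=2 (RAW on I2.r2 (WB@9)) EX@10 MEM@11 WB@12

Answer: 12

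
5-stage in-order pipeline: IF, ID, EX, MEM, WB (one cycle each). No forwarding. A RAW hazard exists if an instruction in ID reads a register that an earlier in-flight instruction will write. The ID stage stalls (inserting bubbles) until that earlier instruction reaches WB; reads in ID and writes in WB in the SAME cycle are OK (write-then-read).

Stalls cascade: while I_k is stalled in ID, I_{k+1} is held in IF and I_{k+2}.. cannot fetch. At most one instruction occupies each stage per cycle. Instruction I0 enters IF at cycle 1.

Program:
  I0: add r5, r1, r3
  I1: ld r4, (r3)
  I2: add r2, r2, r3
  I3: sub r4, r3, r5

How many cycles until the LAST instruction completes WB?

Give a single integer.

Answer: 8

Derivation:
I0 add r5 <- r1,r3: IF@1 ID@2 stall=0 (-) EX@3 MEM@4 WB@5
I1 ld r4 <- r3: IF@2 ID@3 stall=0 (-) EX@4 MEM@5 WB@6
I2 add r2 <- r2,r3: IF@3 ID@4 stall=0 (-) EX@5 MEM@6 WB@7
I3 sub r4 <- r3,r5: IF@4 ID@5 stall=0 (-) EX@6 MEM@7 WB@8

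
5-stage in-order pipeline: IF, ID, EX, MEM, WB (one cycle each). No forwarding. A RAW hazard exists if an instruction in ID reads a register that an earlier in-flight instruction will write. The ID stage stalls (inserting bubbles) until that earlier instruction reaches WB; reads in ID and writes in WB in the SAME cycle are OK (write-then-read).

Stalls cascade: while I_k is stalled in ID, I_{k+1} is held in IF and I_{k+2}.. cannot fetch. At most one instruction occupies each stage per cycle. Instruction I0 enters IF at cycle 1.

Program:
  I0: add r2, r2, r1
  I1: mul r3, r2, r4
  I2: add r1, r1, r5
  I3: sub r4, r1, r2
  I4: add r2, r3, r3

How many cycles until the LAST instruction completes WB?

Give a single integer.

I0 add r2 <- r2,r1: IF@1 ID@2 stall=0 (-) EX@3 MEM@4 WB@5
I1 mul r3 <- r2,r4: IF@2 ID@3 stall=2 (RAW on I0.r2 (WB@5)) EX@6 MEM@7 WB@8
I2 add r1 <- r1,r5: IF@3 ID@6 stall=0 (-) EX@7 MEM@8 WB@9
I3 sub r4 <- r1,r2: IF@6 ID@7 stall=2 (RAW on I2.r1 (WB@9)) EX@10 MEM@11 WB@12
I4 add r2 <- r3,r3: IF@7 ID@10 stall=0 (-) EX@11 MEM@12 WB@13

Answer: 13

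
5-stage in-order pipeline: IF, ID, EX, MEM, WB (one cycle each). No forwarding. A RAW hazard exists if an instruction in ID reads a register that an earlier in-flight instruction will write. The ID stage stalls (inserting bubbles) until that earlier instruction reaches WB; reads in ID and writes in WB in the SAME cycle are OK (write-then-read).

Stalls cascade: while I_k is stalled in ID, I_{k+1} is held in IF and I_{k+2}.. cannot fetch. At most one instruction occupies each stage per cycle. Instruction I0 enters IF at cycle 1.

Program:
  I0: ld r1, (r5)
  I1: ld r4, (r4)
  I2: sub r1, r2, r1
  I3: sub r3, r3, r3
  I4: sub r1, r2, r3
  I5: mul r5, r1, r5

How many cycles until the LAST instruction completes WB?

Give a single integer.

Answer: 15

Derivation:
I0 ld r1 <- r5: IF@1 ID@2 stall=0 (-) EX@3 MEM@4 WB@5
I1 ld r4 <- r4: IF@2 ID@3 stall=0 (-) EX@4 MEM@5 WB@6
I2 sub r1 <- r2,r1: IF@3 ID@4 stall=1 (RAW on I0.r1 (WB@5)) EX@6 MEM@7 WB@8
I3 sub r3 <- r3,r3: IF@4 ID@6 stall=0 (-) EX@7 MEM@8 WB@9
I4 sub r1 <- r2,r3: IF@6 ID@7 stall=2 (RAW on I3.r3 (WB@9)) EX@10 MEM@11 WB@12
I5 mul r5 <- r1,r5: IF@7 ID@10 stall=2 (RAW on I4.r1 (WB@12)) EX@13 MEM@14 WB@15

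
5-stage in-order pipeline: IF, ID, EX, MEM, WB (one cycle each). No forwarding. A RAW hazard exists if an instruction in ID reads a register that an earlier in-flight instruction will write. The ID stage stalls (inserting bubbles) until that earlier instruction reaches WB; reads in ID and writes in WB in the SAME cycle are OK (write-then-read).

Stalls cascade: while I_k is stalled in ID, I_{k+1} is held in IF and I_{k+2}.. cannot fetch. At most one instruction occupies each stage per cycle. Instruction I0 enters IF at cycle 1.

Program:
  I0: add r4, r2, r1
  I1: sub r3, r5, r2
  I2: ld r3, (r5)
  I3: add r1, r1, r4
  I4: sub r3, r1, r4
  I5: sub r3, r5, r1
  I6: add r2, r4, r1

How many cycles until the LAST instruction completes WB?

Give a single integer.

I0 add r4 <- r2,r1: IF@1 ID@2 stall=0 (-) EX@3 MEM@4 WB@5
I1 sub r3 <- r5,r2: IF@2 ID@3 stall=0 (-) EX@4 MEM@5 WB@6
I2 ld r3 <- r5: IF@3 ID@4 stall=0 (-) EX@5 MEM@6 WB@7
I3 add r1 <- r1,r4: IF@4 ID@5 stall=0 (-) EX@6 MEM@7 WB@8
I4 sub r3 <- r1,r4: IF@5 ID@6 stall=2 (RAW on I3.r1 (WB@8)) EX@9 MEM@10 WB@11
I5 sub r3 <- r5,r1: IF@6 ID@9 stall=0 (-) EX@10 MEM@11 WB@12
I6 add r2 <- r4,r1: IF@9 ID@10 stall=0 (-) EX@11 MEM@12 WB@13

Answer: 13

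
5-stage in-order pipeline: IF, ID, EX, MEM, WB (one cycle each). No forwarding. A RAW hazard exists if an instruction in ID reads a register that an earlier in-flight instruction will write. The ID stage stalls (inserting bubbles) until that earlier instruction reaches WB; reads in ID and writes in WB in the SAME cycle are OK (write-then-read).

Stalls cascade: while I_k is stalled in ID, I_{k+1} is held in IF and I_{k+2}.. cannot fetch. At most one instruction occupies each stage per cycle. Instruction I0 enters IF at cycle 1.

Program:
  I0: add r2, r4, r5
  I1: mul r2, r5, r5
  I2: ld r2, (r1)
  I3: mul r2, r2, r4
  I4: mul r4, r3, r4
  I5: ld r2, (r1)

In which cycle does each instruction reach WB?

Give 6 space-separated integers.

Answer: 5 6 7 10 11 12

Derivation:
I0 add r2 <- r4,r5: IF@1 ID@2 stall=0 (-) EX@3 MEM@4 WB@5
I1 mul r2 <- r5,r5: IF@2 ID@3 stall=0 (-) EX@4 MEM@5 WB@6
I2 ld r2 <- r1: IF@3 ID@4 stall=0 (-) EX@5 MEM@6 WB@7
I3 mul r2 <- r2,r4: IF@4 ID@5 stall=2 (RAW on I2.r2 (WB@7)) EX@8 MEM@9 WB@10
I4 mul r4 <- r3,r4: IF@5 ID@8 stall=0 (-) EX@9 MEM@10 WB@11
I5 ld r2 <- r1: IF@8 ID@9 stall=0 (-) EX@10 MEM@11 WB@12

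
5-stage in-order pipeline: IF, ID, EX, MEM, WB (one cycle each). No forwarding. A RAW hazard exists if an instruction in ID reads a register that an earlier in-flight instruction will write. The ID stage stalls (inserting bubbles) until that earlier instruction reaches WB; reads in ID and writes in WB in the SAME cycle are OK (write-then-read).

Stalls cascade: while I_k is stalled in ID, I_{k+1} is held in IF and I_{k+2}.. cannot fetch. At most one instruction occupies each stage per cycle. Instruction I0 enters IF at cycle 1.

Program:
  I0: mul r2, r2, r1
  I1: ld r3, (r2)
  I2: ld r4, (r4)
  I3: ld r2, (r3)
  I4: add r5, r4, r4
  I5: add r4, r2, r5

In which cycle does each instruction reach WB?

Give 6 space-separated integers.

I0 mul r2 <- r2,r1: IF@1 ID@2 stall=0 (-) EX@3 MEM@4 WB@5
I1 ld r3 <- r2: IF@2 ID@3 stall=2 (RAW on I0.r2 (WB@5)) EX@6 MEM@7 WB@8
I2 ld r4 <- r4: IF@3 ID@6 stall=0 (-) EX@7 MEM@8 WB@9
I3 ld r2 <- r3: IF@6 ID@7 stall=1 (RAW on I1.r3 (WB@8)) EX@9 MEM@10 WB@11
I4 add r5 <- r4,r4: IF@7 ID@9 stall=0 (-) EX@10 MEM@11 WB@12
I5 add r4 <- r2,r5: IF@9 ID@10 stall=2 (RAW on I4.r5 (WB@12)) EX@13 MEM@14 WB@15

Answer: 5 8 9 11 12 15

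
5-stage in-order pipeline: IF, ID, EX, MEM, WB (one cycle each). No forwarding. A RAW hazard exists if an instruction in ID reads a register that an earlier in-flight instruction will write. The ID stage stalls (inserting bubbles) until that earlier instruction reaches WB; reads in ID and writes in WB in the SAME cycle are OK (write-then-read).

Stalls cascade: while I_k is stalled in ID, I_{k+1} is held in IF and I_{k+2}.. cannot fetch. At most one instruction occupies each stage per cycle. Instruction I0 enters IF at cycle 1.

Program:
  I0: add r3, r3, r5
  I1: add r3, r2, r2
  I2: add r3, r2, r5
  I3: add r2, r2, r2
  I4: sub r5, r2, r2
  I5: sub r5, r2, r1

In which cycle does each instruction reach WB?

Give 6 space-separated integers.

Answer: 5 6 7 8 11 12

Derivation:
I0 add r3 <- r3,r5: IF@1 ID@2 stall=0 (-) EX@3 MEM@4 WB@5
I1 add r3 <- r2,r2: IF@2 ID@3 stall=0 (-) EX@4 MEM@5 WB@6
I2 add r3 <- r2,r5: IF@3 ID@4 stall=0 (-) EX@5 MEM@6 WB@7
I3 add r2 <- r2,r2: IF@4 ID@5 stall=0 (-) EX@6 MEM@7 WB@8
I4 sub r5 <- r2,r2: IF@5 ID@6 stall=2 (RAW on I3.r2 (WB@8)) EX@9 MEM@10 WB@11
I5 sub r5 <- r2,r1: IF@6 ID@9 stall=0 (-) EX@10 MEM@11 WB@12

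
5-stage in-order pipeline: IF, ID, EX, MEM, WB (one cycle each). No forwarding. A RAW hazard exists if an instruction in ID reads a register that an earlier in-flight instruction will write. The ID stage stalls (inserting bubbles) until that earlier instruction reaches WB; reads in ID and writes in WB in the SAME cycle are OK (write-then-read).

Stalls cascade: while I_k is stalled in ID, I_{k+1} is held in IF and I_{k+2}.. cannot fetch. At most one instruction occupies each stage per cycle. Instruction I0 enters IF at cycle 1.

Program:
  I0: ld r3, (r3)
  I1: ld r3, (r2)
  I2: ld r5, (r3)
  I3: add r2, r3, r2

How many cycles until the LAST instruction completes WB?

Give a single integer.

Answer: 10

Derivation:
I0 ld r3 <- r3: IF@1 ID@2 stall=0 (-) EX@3 MEM@4 WB@5
I1 ld r3 <- r2: IF@2 ID@3 stall=0 (-) EX@4 MEM@5 WB@6
I2 ld r5 <- r3: IF@3 ID@4 stall=2 (RAW on I1.r3 (WB@6)) EX@7 MEM@8 WB@9
I3 add r2 <- r3,r2: IF@4 ID@7 stall=0 (-) EX@8 MEM@9 WB@10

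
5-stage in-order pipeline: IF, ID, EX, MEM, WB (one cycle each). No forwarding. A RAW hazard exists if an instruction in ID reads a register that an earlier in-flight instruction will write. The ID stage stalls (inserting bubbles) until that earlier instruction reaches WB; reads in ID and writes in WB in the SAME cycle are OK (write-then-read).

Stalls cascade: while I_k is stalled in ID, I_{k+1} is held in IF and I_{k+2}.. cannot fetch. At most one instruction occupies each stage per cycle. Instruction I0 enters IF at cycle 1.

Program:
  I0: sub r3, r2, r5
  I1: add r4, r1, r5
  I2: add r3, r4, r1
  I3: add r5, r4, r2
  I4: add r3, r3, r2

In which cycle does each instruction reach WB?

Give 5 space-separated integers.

Answer: 5 6 9 10 12

Derivation:
I0 sub r3 <- r2,r5: IF@1 ID@2 stall=0 (-) EX@3 MEM@4 WB@5
I1 add r4 <- r1,r5: IF@2 ID@3 stall=0 (-) EX@4 MEM@5 WB@6
I2 add r3 <- r4,r1: IF@3 ID@4 stall=2 (RAW on I1.r4 (WB@6)) EX@7 MEM@8 WB@9
I3 add r5 <- r4,r2: IF@4 ID@7 stall=0 (-) EX@8 MEM@9 WB@10
I4 add r3 <- r3,r2: IF@7 ID@8 stall=1 (RAW on I2.r3 (WB@9)) EX@10 MEM@11 WB@12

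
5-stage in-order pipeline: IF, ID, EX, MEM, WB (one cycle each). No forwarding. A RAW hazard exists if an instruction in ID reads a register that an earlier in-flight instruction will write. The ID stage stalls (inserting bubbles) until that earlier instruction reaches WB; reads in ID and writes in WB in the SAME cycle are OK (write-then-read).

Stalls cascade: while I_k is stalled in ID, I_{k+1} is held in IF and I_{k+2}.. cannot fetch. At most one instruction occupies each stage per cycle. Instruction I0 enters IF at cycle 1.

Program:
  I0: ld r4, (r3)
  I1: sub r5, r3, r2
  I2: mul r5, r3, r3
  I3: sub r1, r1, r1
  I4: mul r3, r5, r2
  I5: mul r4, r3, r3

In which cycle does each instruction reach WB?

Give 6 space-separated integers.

I0 ld r4 <- r3: IF@1 ID@2 stall=0 (-) EX@3 MEM@4 WB@5
I1 sub r5 <- r3,r2: IF@2 ID@3 stall=0 (-) EX@4 MEM@5 WB@6
I2 mul r5 <- r3,r3: IF@3 ID@4 stall=0 (-) EX@5 MEM@6 WB@7
I3 sub r1 <- r1,r1: IF@4 ID@5 stall=0 (-) EX@6 MEM@7 WB@8
I4 mul r3 <- r5,r2: IF@5 ID@6 stall=1 (RAW on I2.r5 (WB@7)) EX@8 MEM@9 WB@10
I5 mul r4 <- r3,r3: IF@6 ID@8 stall=2 (RAW on I4.r3 (WB@10)) EX@11 MEM@12 WB@13

Answer: 5 6 7 8 10 13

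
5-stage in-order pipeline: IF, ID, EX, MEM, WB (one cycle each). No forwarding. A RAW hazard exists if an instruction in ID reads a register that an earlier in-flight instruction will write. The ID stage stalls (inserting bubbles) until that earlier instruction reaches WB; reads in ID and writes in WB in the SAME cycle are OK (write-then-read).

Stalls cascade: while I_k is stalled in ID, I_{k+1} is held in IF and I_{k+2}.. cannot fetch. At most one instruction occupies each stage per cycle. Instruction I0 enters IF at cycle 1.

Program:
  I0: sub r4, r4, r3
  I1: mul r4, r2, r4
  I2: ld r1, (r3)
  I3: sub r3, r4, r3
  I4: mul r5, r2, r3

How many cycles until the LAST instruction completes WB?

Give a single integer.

Answer: 14

Derivation:
I0 sub r4 <- r4,r3: IF@1 ID@2 stall=0 (-) EX@3 MEM@4 WB@5
I1 mul r4 <- r2,r4: IF@2 ID@3 stall=2 (RAW on I0.r4 (WB@5)) EX@6 MEM@7 WB@8
I2 ld r1 <- r3: IF@3 ID@6 stall=0 (-) EX@7 MEM@8 WB@9
I3 sub r3 <- r4,r3: IF@6 ID@7 stall=1 (RAW on I1.r4 (WB@8)) EX@9 MEM@10 WB@11
I4 mul r5 <- r2,r3: IF@7 ID@9 stall=2 (RAW on I3.r3 (WB@11)) EX@12 MEM@13 WB@14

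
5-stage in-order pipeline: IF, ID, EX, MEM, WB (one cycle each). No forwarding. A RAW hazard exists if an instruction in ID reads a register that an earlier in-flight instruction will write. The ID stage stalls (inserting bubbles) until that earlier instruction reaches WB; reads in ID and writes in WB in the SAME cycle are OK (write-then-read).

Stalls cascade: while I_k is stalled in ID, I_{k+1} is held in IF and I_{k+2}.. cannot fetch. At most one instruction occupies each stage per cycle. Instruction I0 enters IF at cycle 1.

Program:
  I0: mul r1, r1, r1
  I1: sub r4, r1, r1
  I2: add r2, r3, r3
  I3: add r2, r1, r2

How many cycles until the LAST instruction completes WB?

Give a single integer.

I0 mul r1 <- r1,r1: IF@1 ID@2 stall=0 (-) EX@3 MEM@4 WB@5
I1 sub r4 <- r1,r1: IF@2 ID@3 stall=2 (RAW on I0.r1 (WB@5)) EX@6 MEM@7 WB@8
I2 add r2 <- r3,r3: IF@3 ID@6 stall=0 (-) EX@7 MEM@8 WB@9
I3 add r2 <- r1,r2: IF@6 ID@7 stall=2 (RAW on I2.r2 (WB@9)) EX@10 MEM@11 WB@12

Answer: 12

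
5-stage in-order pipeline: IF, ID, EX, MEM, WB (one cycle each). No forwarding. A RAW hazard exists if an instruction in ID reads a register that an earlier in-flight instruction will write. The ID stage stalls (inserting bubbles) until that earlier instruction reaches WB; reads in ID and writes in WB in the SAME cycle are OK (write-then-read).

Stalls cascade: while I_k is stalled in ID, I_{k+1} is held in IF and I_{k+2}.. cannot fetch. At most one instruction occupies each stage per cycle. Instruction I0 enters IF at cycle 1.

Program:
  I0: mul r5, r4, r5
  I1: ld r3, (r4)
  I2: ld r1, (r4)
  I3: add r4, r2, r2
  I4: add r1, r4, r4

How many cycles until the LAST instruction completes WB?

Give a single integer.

I0 mul r5 <- r4,r5: IF@1 ID@2 stall=0 (-) EX@3 MEM@4 WB@5
I1 ld r3 <- r4: IF@2 ID@3 stall=0 (-) EX@4 MEM@5 WB@6
I2 ld r1 <- r4: IF@3 ID@4 stall=0 (-) EX@5 MEM@6 WB@7
I3 add r4 <- r2,r2: IF@4 ID@5 stall=0 (-) EX@6 MEM@7 WB@8
I4 add r1 <- r4,r4: IF@5 ID@6 stall=2 (RAW on I3.r4 (WB@8)) EX@9 MEM@10 WB@11

Answer: 11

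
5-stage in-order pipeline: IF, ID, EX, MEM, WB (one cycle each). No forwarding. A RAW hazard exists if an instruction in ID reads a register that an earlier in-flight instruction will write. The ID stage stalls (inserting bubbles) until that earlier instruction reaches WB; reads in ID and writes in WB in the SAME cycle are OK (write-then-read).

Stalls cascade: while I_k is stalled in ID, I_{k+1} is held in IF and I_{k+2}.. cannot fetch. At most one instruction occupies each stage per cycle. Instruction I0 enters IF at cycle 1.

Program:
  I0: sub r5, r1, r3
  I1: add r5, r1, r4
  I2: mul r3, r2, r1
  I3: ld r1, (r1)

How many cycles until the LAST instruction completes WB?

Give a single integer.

I0 sub r5 <- r1,r3: IF@1 ID@2 stall=0 (-) EX@3 MEM@4 WB@5
I1 add r5 <- r1,r4: IF@2 ID@3 stall=0 (-) EX@4 MEM@5 WB@6
I2 mul r3 <- r2,r1: IF@3 ID@4 stall=0 (-) EX@5 MEM@6 WB@7
I3 ld r1 <- r1: IF@4 ID@5 stall=0 (-) EX@6 MEM@7 WB@8

Answer: 8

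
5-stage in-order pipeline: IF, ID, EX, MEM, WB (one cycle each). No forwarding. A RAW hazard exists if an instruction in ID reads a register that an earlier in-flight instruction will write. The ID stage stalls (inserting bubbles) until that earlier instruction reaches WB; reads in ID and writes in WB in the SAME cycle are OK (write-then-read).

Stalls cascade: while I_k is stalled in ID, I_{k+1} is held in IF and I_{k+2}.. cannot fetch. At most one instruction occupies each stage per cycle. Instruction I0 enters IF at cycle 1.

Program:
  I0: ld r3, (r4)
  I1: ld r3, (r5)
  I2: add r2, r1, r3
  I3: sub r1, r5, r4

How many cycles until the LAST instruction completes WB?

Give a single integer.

I0 ld r3 <- r4: IF@1 ID@2 stall=0 (-) EX@3 MEM@4 WB@5
I1 ld r3 <- r5: IF@2 ID@3 stall=0 (-) EX@4 MEM@5 WB@6
I2 add r2 <- r1,r3: IF@3 ID@4 stall=2 (RAW on I1.r3 (WB@6)) EX@7 MEM@8 WB@9
I3 sub r1 <- r5,r4: IF@4 ID@7 stall=0 (-) EX@8 MEM@9 WB@10

Answer: 10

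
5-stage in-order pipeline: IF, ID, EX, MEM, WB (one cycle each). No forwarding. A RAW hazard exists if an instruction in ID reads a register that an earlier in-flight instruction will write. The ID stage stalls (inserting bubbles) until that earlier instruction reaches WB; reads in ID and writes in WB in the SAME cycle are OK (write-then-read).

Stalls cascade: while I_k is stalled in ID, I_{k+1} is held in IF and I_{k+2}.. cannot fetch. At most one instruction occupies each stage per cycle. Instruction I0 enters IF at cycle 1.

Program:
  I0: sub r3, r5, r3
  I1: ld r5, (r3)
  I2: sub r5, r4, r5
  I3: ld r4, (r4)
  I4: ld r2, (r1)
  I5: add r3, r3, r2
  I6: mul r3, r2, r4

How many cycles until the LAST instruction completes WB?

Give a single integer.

I0 sub r3 <- r5,r3: IF@1 ID@2 stall=0 (-) EX@3 MEM@4 WB@5
I1 ld r5 <- r3: IF@2 ID@3 stall=2 (RAW on I0.r3 (WB@5)) EX@6 MEM@7 WB@8
I2 sub r5 <- r4,r5: IF@3 ID@6 stall=2 (RAW on I1.r5 (WB@8)) EX@9 MEM@10 WB@11
I3 ld r4 <- r4: IF@6 ID@9 stall=0 (-) EX@10 MEM@11 WB@12
I4 ld r2 <- r1: IF@9 ID@10 stall=0 (-) EX@11 MEM@12 WB@13
I5 add r3 <- r3,r2: IF@10 ID@11 stall=2 (RAW on I4.r2 (WB@13)) EX@14 MEM@15 WB@16
I6 mul r3 <- r2,r4: IF@11 ID@14 stall=0 (-) EX@15 MEM@16 WB@17

Answer: 17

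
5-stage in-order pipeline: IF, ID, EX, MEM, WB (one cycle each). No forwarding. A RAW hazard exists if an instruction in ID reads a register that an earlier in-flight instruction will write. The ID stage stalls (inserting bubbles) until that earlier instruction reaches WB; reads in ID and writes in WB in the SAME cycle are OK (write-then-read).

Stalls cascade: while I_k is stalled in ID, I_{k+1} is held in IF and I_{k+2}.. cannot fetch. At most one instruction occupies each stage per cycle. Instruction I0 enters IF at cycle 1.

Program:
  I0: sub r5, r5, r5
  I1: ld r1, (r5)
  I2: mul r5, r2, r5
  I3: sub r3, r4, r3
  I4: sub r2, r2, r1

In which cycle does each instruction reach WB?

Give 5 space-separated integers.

Answer: 5 8 9 10 11

Derivation:
I0 sub r5 <- r5,r5: IF@1 ID@2 stall=0 (-) EX@3 MEM@4 WB@5
I1 ld r1 <- r5: IF@2 ID@3 stall=2 (RAW on I0.r5 (WB@5)) EX@6 MEM@7 WB@8
I2 mul r5 <- r2,r5: IF@3 ID@6 stall=0 (-) EX@7 MEM@8 WB@9
I3 sub r3 <- r4,r3: IF@6 ID@7 stall=0 (-) EX@8 MEM@9 WB@10
I4 sub r2 <- r2,r1: IF@7 ID@8 stall=0 (-) EX@9 MEM@10 WB@11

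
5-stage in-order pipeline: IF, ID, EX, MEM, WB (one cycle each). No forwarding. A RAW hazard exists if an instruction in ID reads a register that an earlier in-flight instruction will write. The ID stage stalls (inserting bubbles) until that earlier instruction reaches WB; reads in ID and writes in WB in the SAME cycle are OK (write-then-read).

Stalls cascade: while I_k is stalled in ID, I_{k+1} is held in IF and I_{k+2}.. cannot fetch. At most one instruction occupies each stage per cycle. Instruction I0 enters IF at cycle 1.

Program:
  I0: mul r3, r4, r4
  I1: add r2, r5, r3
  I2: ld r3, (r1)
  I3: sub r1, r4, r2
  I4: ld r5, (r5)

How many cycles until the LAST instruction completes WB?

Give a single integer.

Answer: 12

Derivation:
I0 mul r3 <- r4,r4: IF@1 ID@2 stall=0 (-) EX@3 MEM@4 WB@5
I1 add r2 <- r5,r3: IF@2 ID@3 stall=2 (RAW on I0.r3 (WB@5)) EX@6 MEM@7 WB@8
I2 ld r3 <- r1: IF@3 ID@6 stall=0 (-) EX@7 MEM@8 WB@9
I3 sub r1 <- r4,r2: IF@6 ID@7 stall=1 (RAW on I1.r2 (WB@8)) EX@9 MEM@10 WB@11
I4 ld r5 <- r5: IF@7 ID@9 stall=0 (-) EX@10 MEM@11 WB@12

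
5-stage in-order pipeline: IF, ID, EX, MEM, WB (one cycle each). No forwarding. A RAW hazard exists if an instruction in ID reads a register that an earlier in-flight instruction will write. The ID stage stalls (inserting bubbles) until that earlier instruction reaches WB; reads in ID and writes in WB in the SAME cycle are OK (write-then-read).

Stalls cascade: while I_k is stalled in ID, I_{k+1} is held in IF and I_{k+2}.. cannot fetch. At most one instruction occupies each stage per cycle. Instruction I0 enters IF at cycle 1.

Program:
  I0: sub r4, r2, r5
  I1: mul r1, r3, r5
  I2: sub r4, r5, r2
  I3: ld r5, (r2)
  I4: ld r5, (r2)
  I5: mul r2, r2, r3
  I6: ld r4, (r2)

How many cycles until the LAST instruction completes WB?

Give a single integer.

I0 sub r4 <- r2,r5: IF@1 ID@2 stall=0 (-) EX@3 MEM@4 WB@5
I1 mul r1 <- r3,r5: IF@2 ID@3 stall=0 (-) EX@4 MEM@5 WB@6
I2 sub r4 <- r5,r2: IF@3 ID@4 stall=0 (-) EX@5 MEM@6 WB@7
I3 ld r5 <- r2: IF@4 ID@5 stall=0 (-) EX@6 MEM@7 WB@8
I4 ld r5 <- r2: IF@5 ID@6 stall=0 (-) EX@7 MEM@8 WB@9
I5 mul r2 <- r2,r3: IF@6 ID@7 stall=0 (-) EX@8 MEM@9 WB@10
I6 ld r4 <- r2: IF@7 ID@8 stall=2 (RAW on I5.r2 (WB@10)) EX@11 MEM@12 WB@13

Answer: 13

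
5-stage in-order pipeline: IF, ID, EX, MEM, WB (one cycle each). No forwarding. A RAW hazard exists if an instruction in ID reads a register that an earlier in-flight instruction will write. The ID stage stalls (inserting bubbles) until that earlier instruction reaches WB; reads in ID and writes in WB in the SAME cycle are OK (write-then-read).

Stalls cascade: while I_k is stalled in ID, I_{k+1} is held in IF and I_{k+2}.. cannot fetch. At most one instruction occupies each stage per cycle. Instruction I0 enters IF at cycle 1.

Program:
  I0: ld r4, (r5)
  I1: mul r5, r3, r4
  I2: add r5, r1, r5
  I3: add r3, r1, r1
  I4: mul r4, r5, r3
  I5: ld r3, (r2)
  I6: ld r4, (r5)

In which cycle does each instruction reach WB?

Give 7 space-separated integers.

I0 ld r4 <- r5: IF@1 ID@2 stall=0 (-) EX@3 MEM@4 WB@5
I1 mul r5 <- r3,r4: IF@2 ID@3 stall=2 (RAW on I0.r4 (WB@5)) EX@6 MEM@7 WB@8
I2 add r5 <- r1,r5: IF@3 ID@6 stall=2 (RAW on I1.r5 (WB@8)) EX@9 MEM@10 WB@11
I3 add r3 <- r1,r1: IF@6 ID@9 stall=0 (-) EX@10 MEM@11 WB@12
I4 mul r4 <- r5,r3: IF@9 ID@10 stall=2 (RAW on I3.r3 (WB@12)) EX@13 MEM@14 WB@15
I5 ld r3 <- r2: IF@10 ID@13 stall=0 (-) EX@14 MEM@15 WB@16
I6 ld r4 <- r5: IF@13 ID@14 stall=0 (-) EX@15 MEM@16 WB@17

Answer: 5 8 11 12 15 16 17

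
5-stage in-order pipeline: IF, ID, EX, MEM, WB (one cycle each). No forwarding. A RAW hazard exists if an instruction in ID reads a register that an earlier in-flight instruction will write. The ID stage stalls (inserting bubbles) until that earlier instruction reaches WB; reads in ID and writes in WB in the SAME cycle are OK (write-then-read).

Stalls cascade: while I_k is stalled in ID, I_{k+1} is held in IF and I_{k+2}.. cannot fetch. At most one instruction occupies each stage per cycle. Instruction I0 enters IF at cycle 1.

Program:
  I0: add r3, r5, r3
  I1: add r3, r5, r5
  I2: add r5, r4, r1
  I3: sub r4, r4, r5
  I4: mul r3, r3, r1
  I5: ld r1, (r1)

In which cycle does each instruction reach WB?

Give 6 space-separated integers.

I0 add r3 <- r5,r3: IF@1 ID@2 stall=0 (-) EX@3 MEM@4 WB@5
I1 add r3 <- r5,r5: IF@2 ID@3 stall=0 (-) EX@4 MEM@5 WB@6
I2 add r5 <- r4,r1: IF@3 ID@4 stall=0 (-) EX@5 MEM@6 WB@7
I3 sub r4 <- r4,r5: IF@4 ID@5 stall=2 (RAW on I2.r5 (WB@7)) EX@8 MEM@9 WB@10
I4 mul r3 <- r3,r1: IF@5 ID@8 stall=0 (-) EX@9 MEM@10 WB@11
I5 ld r1 <- r1: IF@8 ID@9 stall=0 (-) EX@10 MEM@11 WB@12

Answer: 5 6 7 10 11 12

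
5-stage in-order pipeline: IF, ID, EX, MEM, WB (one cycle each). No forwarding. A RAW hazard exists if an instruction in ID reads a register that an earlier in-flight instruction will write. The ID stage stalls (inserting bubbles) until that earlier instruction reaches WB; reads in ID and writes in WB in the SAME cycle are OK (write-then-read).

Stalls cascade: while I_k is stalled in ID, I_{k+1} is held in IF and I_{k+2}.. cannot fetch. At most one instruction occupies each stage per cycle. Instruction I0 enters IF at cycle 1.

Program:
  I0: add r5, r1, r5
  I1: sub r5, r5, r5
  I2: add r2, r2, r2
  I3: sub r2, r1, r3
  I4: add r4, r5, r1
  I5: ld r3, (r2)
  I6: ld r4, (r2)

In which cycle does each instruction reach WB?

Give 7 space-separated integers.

I0 add r5 <- r1,r5: IF@1 ID@2 stall=0 (-) EX@3 MEM@4 WB@5
I1 sub r5 <- r5,r5: IF@2 ID@3 stall=2 (RAW on I0.r5 (WB@5)) EX@6 MEM@7 WB@8
I2 add r2 <- r2,r2: IF@3 ID@6 stall=0 (-) EX@7 MEM@8 WB@9
I3 sub r2 <- r1,r3: IF@6 ID@7 stall=0 (-) EX@8 MEM@9 WB@10
I4 add r4 <- r5,r1: IF@7 ID@8 stall=0 (-) EX@9 MEM@10 WB@11
I5 ld r3 <- r2: IF@8 ID@9 stall=1 (RAW on I3.r2 (WB@10)) EX@11 MEM@12 WB@13
I6 ld r4 <- r2: IF@9 ID@11 stall=0 (-) EX@12 MEM@13 WB@14

Answer: 5 8 9 10 11 13 14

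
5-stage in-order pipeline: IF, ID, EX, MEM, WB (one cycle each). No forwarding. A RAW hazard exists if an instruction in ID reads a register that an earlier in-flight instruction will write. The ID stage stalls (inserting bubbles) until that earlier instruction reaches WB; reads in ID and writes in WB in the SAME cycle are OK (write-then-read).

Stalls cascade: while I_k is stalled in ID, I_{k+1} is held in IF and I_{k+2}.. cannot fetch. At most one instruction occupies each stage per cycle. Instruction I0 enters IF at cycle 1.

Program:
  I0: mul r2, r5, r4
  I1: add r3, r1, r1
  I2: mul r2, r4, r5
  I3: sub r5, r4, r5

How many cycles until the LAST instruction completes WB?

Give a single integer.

Answer: 8

Derivation:
I0 mul r2 <- r5,r4: IF@1 ID@2 stall=0 (-) EX@3 MEM@4 WB@5
I1 add r3 <- r1,r1: IF@2 ID@3 stall=0 (-) EX@4 MEM@5 WB@6
I2 mul r2 <- r4,r5: IF@3 ID@4 stall=0 (-) EX@5 MEM@6 WB@7
I3 sub r5 <- r4,r5: IF@4 ID@5 stall=0 (-) EX@6 MEM@7 WB@8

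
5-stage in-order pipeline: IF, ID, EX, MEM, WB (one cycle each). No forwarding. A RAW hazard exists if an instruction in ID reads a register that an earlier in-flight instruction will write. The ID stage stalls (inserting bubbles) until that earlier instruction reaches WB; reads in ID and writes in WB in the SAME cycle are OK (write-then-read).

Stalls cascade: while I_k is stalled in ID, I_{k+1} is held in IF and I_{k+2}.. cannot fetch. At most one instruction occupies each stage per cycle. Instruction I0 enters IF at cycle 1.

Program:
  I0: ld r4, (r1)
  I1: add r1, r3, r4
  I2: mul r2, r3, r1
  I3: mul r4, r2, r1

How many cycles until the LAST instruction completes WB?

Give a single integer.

Answer: 14

Derivation:
I0 ld r4 <- r1: IF@1 ID@2 stall=0 (-) EX@3 MEM@4 WB@5
I1 add r1 <- r3,r4: IF@2 ID@3 stall=2 (RAW on I0.r4 (WB@5)) EX@6 MEM@7 WB@8
I2 mul r2 <- r3,r1: IF@3 ID@6 stall=2 (RAW on I1.r1 (WB@8)) EX@9 MEM@10 WB@11
I3 mul r4 <- r2,r1: IF@6 ID@9 stall=2 (RAW on I2.r2 (WB@11)) EX@12 MEM@13 WB@14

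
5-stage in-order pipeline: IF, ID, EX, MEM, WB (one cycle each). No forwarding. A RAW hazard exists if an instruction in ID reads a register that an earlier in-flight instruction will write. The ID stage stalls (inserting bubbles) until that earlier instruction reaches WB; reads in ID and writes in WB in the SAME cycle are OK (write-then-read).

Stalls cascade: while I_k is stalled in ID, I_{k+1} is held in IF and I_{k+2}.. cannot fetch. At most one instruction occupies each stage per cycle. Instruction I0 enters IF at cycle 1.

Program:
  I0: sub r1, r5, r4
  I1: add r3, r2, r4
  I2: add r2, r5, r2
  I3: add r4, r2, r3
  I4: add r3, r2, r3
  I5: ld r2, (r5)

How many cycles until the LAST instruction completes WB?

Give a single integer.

I0 sub r1 <- r5,r4: IF@1 ID@2 stall=0 (-) EX@3 MEM@4 WB@5
I1 add r3 <- r2,r4: IF@2 ID@3 stall=0 (-) EX@4 MEM@5 WB@6
I2 add r2 <- r5,r2: IF@3 ID@4 stall=0 (-) EX@5 MEM@6 WB@7
I3 add r4 <- r2,r3: IF@4 ID@5 stall=2 (RAW on I2.r2 (WB@7)) EX@8 MEM@9 WB@10
I4 add r3 <- r2,r3: IF@5 ID@8 stall=0 (-) EX@9 MEM@10 WB@11
I5 ld r2 <- r5: IF@8 ID@9 stall=0 (-) EX@10 MEM@11 WB@12

Answer: 12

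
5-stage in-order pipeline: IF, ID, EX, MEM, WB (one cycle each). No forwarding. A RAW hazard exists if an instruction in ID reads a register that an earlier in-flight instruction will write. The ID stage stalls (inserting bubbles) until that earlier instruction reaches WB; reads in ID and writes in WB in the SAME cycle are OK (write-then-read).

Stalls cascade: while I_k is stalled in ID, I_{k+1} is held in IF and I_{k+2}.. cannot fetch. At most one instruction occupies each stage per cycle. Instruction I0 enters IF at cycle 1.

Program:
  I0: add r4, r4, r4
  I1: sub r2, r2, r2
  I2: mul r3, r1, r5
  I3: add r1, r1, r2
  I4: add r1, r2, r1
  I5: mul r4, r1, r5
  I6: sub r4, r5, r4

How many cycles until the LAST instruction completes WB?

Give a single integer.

Answer: 18

Derivation:
I0 add r4 <- r4,r4: IF@1 ID@2 stall=0 (-) EX@3 MEM@4 WB@5
I1 sub r2 <- r2,r2: IF@2 ID@3 stall=0 (-) EX@4 MEM@5 WB@6
I2 mul r3 <- r1,r5: IF@3 ID@4 stall=0 (-) EX@5 MEM@6 WB@7
I3 add r1 <- r1,r2: IF@4 ID@5 stall=1 (RAW on I1.r2 (WB@6)) EX@7 MEM@8 WB@9
I4 add r1 <- r2,r1: IF@5 ID@7 stall=2 (RAW on I3.r1 (WB@9)) EX@10 MEM@11 WB@12
I5 mul r4 <- r1,r5: IF@7 ID@10 stall=2 (RAW on I4.r1 (WB@12)) EX@13 MEM@14 WB@15
I6 sub r4 <- r5,r4: IF@10 ID@13 stall=2 (RAW on I5.r4 (WB@15)) EX@16 MEM@17 WB@18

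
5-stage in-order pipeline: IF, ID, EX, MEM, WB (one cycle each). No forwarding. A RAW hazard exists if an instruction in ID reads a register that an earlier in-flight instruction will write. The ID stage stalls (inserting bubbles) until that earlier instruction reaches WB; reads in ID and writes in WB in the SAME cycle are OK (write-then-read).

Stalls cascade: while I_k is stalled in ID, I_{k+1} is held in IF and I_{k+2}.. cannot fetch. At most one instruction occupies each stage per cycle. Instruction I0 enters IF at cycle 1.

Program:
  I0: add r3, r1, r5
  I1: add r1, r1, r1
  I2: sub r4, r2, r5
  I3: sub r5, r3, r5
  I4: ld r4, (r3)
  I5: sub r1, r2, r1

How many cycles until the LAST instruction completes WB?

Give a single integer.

Answer: 10

Derivation:
I0 add r3 <- r1,r5: IF@1 ID@2 stall=0 (-) EX@3 MEM@4 WB@5
I1 add r1 <- r1,r1: IF@2 ID@3 stall=0 (-) EX@4 MEM@5 WB@6
I2 sub r4 <- r2,r5: IF@3 ID@4 stall=0 (-) EX@5 MEM@6 WB@7
I3 sub r5 <- r3,r5: IF@4 ID@5 stall=0 (-) EX@6 MEM@7 WB@8
I4 ld r4 <- r3: IF@5 ID@6 stall=0 (-) EX@7 MEM@8 WB@9
I5 sub r1 <- r2,r1: IF@6 ID@7 stall=0 (-) EX@8 MEM@9 WB@10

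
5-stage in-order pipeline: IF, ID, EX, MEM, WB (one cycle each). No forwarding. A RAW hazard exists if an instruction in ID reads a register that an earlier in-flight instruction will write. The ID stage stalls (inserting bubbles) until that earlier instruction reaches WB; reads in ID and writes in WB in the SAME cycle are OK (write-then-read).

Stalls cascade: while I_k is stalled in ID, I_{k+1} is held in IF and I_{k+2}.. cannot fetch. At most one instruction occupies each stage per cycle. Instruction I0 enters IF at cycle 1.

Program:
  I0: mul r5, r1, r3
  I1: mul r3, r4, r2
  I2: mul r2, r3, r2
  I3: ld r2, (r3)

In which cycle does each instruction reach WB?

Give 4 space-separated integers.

Answer: 5 6 9 10

Derivation:
I0 mul r5 <- r1,r3: IF@1 ID@2 stall=0 (-) EX@3 MEM@4 WB@5
I1 mul r3 <- r4,r2: IF@2 ID@3 stall=0 (-) EX@4 MEM@5 WB@6
I2 mul r2 <- r3,r2: IF@3 ID@4 stall=2 (RAW on I1.r3 (WB@6)) EX@7 MEM@8 WB@9
I3 ld r2 <- r3: IF@4 ID@7 stall=0 (-) EX@8 MEM@9 WB@10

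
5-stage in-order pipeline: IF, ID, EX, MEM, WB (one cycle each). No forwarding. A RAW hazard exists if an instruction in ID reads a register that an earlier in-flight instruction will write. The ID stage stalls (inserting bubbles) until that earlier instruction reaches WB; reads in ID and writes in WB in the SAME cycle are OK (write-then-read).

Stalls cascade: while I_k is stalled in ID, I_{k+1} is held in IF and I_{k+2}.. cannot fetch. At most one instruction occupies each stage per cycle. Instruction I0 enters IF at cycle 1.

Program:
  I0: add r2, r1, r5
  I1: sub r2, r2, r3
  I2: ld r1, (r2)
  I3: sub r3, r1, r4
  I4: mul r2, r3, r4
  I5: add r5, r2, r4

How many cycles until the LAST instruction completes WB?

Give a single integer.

Answer: 20

Derivation:
I0 add r2 <- r1,r5: IF@1 ID@2 stall=0 (-) EX@3 MEM@4 WB@5
I1 sub r2 <- r2,r3: IF@2 ID@3 stall=2 (RAW on I0.r2 (WB@5)) EX@6 MEM@7 WB@8
I2 ld r1 <- r2: IF@3 ID@6 stall=2 (RAW on I1.r2 (WB@8)) EX@9 MEM@10 WB@11
I3 sub r3 <- r1,r4: IF@6 ID@9 stall=2 (RAW on I2.r1 (WB@11)) EX@12 MEM@13 WB@14
I4 mul r2 <- r3,r4: IF@9 ID@12 stall=2 (RAW on I3.r3 (WB@14)) EX@15 MEM@16 WB@17
I5 add r5 <- r2,r4: IF@12 ID@15 stall=2 (RAW on I4.r2 (WB@17)) EX@18 MEM@19 WB@20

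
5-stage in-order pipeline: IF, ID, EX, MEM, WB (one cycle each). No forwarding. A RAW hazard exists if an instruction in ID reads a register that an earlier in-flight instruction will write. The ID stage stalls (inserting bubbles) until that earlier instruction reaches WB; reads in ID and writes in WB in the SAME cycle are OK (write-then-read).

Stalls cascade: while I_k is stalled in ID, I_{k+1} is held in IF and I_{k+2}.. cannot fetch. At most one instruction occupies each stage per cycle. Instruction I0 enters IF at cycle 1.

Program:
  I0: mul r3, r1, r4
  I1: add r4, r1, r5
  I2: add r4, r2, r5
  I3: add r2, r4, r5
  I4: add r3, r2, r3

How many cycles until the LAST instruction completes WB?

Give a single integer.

Answer: 13

Derivation:
I0 mul r3 <- r1,r4: IF@1 ID@2 stall=0 (-) EX@3 MEM@4 WB@5
I1 add r4 <- r1,r5: IF@2 ID@3 stall=0 (-) EX@4 MEM@5 WB@6
I2 add r4 <- r2,r5: IF@3 ID@4 stall=0 (-) EX@5 MEM@6 WB@7
I3 add r2 <- r4,r5: IF@4 ID@5 stall=2 (RAW on I2.r4 (WB@7)) EX@8 MEM@9 WB@10
I4 add r3 <- r2,r3: IF@5 ID@8 stall=2 (RAW on I3.r2 (WB@10)) EX@11 MEM@12 WB@13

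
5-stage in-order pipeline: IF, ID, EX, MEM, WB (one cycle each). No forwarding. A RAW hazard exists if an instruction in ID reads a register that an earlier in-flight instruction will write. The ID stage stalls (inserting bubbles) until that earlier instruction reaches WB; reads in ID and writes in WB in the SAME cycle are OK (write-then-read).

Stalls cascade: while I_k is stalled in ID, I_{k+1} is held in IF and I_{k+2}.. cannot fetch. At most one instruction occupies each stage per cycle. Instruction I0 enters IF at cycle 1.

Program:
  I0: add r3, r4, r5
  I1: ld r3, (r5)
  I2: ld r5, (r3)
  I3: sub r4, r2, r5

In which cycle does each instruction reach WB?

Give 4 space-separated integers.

Answer: 5 6 9 12

Derivation:
I0 add r3 <- r4,r5: IF@1 ID@2 stall=0 (-) EX@3 MEM@4 WB@5
I1 ld r3 <- r5: IF@2 ID@3 stall=0 (-) EX@4 MEM@5 WB@6
I2 ld r5 <- r3: IF@3 ID@4 stall=2 (RAW on I1.r3 (WB@6)) EX@7 MEM@8 WB@9
I3 sub r4 <- r2,r5: IF@4 ID@7 stall=2 (RAW on I2.r5 (WB@9)) EX@10 MEM@11 WB@12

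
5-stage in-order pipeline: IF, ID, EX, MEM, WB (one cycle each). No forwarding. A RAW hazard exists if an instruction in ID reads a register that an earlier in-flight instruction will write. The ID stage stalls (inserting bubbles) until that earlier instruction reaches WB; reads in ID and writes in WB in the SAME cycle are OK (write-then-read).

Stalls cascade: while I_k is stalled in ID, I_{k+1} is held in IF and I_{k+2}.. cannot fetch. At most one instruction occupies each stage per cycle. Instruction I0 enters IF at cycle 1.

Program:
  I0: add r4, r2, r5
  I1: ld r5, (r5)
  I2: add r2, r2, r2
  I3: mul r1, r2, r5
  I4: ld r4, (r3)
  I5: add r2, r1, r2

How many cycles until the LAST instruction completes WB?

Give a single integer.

Answer: 13

Derivation:
I0 add r4 <- r2,r5: IF@1 ID@2 stall=0 (-) EX@3 MEM@4 WB@5
I1 ld r5 <- r5: IF@2 ID@3 stall=0 (-) EX@4 MEM@5 WB@6
I2 add r2 <- r2,r2: IF@3 ID@4 stall=0 (-) EX@5 MEM@6 WB@7
I3 mul r1 <- r2,r5: IF@4 ID@5 stall=2 (RAW on I2.r2 (WB@7)) EX@8 MEM@9 WB@10
I4 ld r4 <- r3: IF@5 ID@8 stall=0 (-) EX@9 MEM@10 WB@11
I5 add r2 <- r1,r2: IF@8 ID@9 stall=1 (RAW on I3.r1 (WB@10)) EX@11 MEM@12 WB@13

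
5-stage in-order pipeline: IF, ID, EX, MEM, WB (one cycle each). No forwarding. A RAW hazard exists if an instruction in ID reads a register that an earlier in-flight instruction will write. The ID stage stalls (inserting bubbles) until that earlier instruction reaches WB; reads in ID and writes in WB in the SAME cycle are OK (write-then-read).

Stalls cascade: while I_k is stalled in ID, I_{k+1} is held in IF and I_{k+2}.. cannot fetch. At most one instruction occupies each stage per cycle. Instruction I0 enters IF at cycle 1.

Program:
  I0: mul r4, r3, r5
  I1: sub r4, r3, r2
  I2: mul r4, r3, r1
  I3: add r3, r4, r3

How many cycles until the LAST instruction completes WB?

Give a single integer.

I0 mul r4 <- r3,r5: IF@1 ID@2 stall=0 (-) EX@3 MEM@4 WB@5
I1 sub r4 <- r3,r2: IF@2 ID@3 stall=0 (-) EX@4 MEM@5 WB@6
I2 mul r4 <- r3,r1: IF@3 ID@4 stall=0 (-) EX@5 MEM@6 WB@7
I3 add r3 <- r4,r3: IF@4 ID@5 stall=2 (RAW on I2.r4 (WB@7)) EX@8 MEM@9 WB@10

Answer: 10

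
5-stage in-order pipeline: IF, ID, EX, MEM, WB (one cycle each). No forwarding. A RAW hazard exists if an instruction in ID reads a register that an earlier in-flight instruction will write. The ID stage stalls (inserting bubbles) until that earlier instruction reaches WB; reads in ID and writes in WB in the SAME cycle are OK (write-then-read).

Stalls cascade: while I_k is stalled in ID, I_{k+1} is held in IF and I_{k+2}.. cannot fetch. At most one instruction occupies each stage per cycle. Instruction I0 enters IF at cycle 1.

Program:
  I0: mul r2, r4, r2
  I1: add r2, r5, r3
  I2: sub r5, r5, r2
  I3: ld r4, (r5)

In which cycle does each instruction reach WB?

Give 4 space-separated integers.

Answer: 5 6 9 12

Derivation:
I0 mul r2 <- r4,r2: IF@1 ID@2 stall=0 (-) EX@3 MEM@4 WB@5
I1 add r2 <- r5,r3: IF@2 ID@3 stall=0 (-) EX@4 MEM@5 WB@6
I2 sub r5 <- r5,r2: IF@3 ID@4 stall=2 (RAW on I1.r2 (WB@6)) EX@7 MEM@8 WB@9
I3 ld r4 <- r5: IF@4 ID@7 stall=2 (RAW on I2.r5 (WB@9)) EX@10 MEM@11 WB@12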